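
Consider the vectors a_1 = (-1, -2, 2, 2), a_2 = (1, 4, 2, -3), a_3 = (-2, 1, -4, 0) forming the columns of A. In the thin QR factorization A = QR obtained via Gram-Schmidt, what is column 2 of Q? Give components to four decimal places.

q_2 = (0.0338, 0.5073, 0.8117, -0.2875)

q_1 = a_1/‖a_1‖ = (-1, -2, 2, 2)/3.6056 = (-0.2774, -0.5547, 0.5547, 0.5547).
r_{12} = q_1·a_2 = -3.0509.
u_2 = a_2 + 3.0509·q_1 = (0.1538, 2.3077, 3.6923, -1.3077).
‖u_2‖ = 4.5489, so q_2 = (0.0338, 0.5073, 0.8117, -0.2875).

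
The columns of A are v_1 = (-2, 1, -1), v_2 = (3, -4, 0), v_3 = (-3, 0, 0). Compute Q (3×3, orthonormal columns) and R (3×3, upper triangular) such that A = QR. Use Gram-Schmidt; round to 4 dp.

v_1 = (-2, 1, -1); ‖v_1‖ = 2.4495, so e_1 = (-0.8165, 0.4082, -0.4082).
e_1·v_2 = (-0.8165)·3 + 0.4082·(-4) + (-0.4082)·0 = -4.0825.
u_2 = v_2 + 4.0825·e_1 = (-0.3333, -2.3333, -1.6667).
‖u_2‖ = 2.8868, so e_2 = (-0.1155, -0.8083, -0.5774).
e_1·v_3 = (-0.8165)·(-3) + 0.4082·0 + (-0.4082)·0 = 2.4495; e_2·v_3 = (-0.1155)·(-3) + (-0.8083)·0 + (-0.5774)·0 = 0.3464.
u_3 = v_3 − 2.4495·e_1 − 0.3464·e_2 = (-0.9600, -0.7200, 1.2000).
‖u_3‖ = 1.6971, so e_3 = (-0.5657, -0.4243, 0.7071).

Q = [[-0.8165, -0.1155, -0.5657], [0.4082, -0.8083, -0.4243], [-0.4082, -0.5774, 0.7071]], R = [[2.4495, -4.0825, 2.4495], [0.0000, 2.8868, 0.3464], [0.0000, 0.0000, 1.6971]]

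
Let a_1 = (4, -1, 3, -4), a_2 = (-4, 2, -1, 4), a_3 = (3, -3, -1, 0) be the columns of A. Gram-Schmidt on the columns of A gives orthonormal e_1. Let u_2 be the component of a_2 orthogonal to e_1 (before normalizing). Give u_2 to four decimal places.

a_1 = (4, -1, 3, -4); ‖a_1‖ = 6.4807, so e_1 = (0.6172, -0.1543, 0.4629, -0.6172).
e_1·a_2 = 0.6172·(-4) + (-0.1543)·2 + 0.4629·(-1) + (-0.6172)·4 = -5.7092.
u_2 = a_2 + 5.7092·e_1 = (-0.4762, 1.1190, 1.6429, 0.4762).

u_2 = (-0.4762, 1.1190, 1.6429, 0.4762)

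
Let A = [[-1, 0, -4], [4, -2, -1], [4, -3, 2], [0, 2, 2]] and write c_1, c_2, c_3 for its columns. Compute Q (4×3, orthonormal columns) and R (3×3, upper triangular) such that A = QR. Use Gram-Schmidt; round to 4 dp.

Q = [[-0.1741, -0.2744, -0.7388], [0.6963, 0.1921, -0.5599], [0.6963, -0.2607, 0.3752], [0.0000, 0.9055, 0.0029]], R = [[5.7446, -3.4816, 1.3926], [0.0000, 2.2088, 2.1951], [0.0000, 0.0000, 4.2711]]

c_1 = (-1, 4, 4, 0); ‖c_1‖ = 5.7446, so q_1 = (-0.1741, 0.6963, 0.6963, 0.0000).
q_1·c_2 = (-0.1741)·0 + 0.6963·(-2) + 0.6963·(-3) + 0.0000·2 = -3.4816.
u_2 = c_2 + 3.4816·q_1 = (-0.6061, 0.4242, -0.5758, 2.0000).
‖u_2‖ = 2.2088, so q_2 = (-0.2744, 0.1921, -0.2607, 0.9055).
q_1·c_3 = (-0.1741)·(-4) + 0.6963·(-1) + 0.6963·2 + 0.0000·2 = 1.3926; q_2·c_3 = (-0.2744)·(-4) + 0.1921·(-1) + (-0.2607)·2 + 0.9055·2 = 2.1951.
u_3 = c_3 − 1.3926·q_1 − 2.1951·q_2 = (-3.1553, -2.3913, 1.6025, 0.0124).
‖u_3‖ = 4.2711, so q_3 = (-0.7388, -0.5599, 0.3752, 0.0029).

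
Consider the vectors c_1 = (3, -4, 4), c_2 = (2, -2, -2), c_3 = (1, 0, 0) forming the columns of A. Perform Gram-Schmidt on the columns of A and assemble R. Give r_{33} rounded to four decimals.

c_1 = (3, -4, 4); ‖c_1‖ = 6.4031, so e_1 = (0.4685, -0.6247, 0.6247).
e_1·c_2 = 0.4685·2 + (-0.6247)·(-2) + 0.6247·(-2) = 0.9370.
u_2 = c_2 − 0.9370·e_1 = (1.5610, -1.4146, -2.5854).
‖u_2‖ = 3.3350, so e_2 = (0.4681, -0.4242, -0.7752).
e_1·c_3 = 0.4685·1 + (-0.6247)·0 + 0.6247·0 = 0.4685; e_2·c_3 = 0.4681·1 + (-0.4242)·0 + (-0.7752)·0 = 0.4681.
u_3 = c_3 − 0.4685·e_1 − 0.4681·e_2 = (0.5614, 0.4912, 0.0702).
r_{33} = ‖u_3‖ = 0.7493.

r_{33} = 0.7493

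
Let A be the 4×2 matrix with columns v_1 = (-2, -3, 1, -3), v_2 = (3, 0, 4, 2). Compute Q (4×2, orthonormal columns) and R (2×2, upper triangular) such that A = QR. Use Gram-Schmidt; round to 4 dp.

Q = [[-0.4170, 0.4500], [-0.6255, -0.2038], [0.2085, 0.8491], [-0.6255, 0.1868]], R = [[4.7958, -1.6681], [0.0000, 5.1203]]

e_1 = v_1/‖v_1‖ = (-2, -3, 1, -3)/4.7958 = (-0.4170, -0.6255, 0.2085, -0.6255).
r_{12} = e_1·v_2 = -1.6681.
u_2 = v_2 + 1.6681·e_1 = (2.3043, -1.0435, 4.3478, 0.9565).
‖u_2‖ = 5.1203, so e_2 = (0.4500, -0.2038, 0.8491, 0.1868).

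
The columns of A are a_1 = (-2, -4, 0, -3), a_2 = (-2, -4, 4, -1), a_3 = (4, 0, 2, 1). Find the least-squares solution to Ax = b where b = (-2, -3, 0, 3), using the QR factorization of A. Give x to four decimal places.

x = (-0.3534, 0.5603, -0.3966)

a_1 = (-2, -4, 0, -3); ‖a_1‖ = 5.3852, so e_1 = (-0.3714, -0.7428, 0.0000, -0.5571).
e_1·a_2 = (-0.3714)·(-2) + (-0.7428)·(-4) + 0.0000·4 + (-0.5571)·(-1) = 4.2710.
u_2 = a_2 − 4.2710·e_1 = (-0.4138, -0.8276, 4.0000, 1.3793).
‖u_2‖ = 4.3311, so e_2 = (-0.0955, -0.1911, 0.9235, 0.3185).
e_1·a_3 = (-0.3714)·4 + (-0.7428)·0 + 0.0000·2 + (-0.5571)·1 = -2.0426; e_2·a_3 = (-0.0955)·4 + (-0.1911)·0 + 0.9235·2 + 0.3185·1 = 1.7834.
u_3 = a_3 + 2.0426·e_1 − 1.7834·e_2 = (3.4118, -1.1765, 0.3529, -0.7059).
‖u_3‖ = 3.6942, so e_3 = (0.9235, -0.3185, 0.0955, -0.1911).
Qᵀb = (1.2999, 1.7197, -1.4649).
Back-substitute: x_3 = -1.4649/3.6942 = -0.3966.
x_2 = (1.7197 − 1.7834·(-0.3966))/4.3311 = 0.5603.
x_1 = (1.2999 − 4.2710·0.5603 + 2.0426·(-0.3966))/5.3852 = -0.3534.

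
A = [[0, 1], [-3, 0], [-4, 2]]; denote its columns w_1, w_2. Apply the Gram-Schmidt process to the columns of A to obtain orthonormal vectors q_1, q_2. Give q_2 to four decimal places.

q_2 = (0.6402, -0.6146, 0.4609)

w_1 = (0, -3, -4); ‖w_1‖ = 5.0000, so q_1 = (0.0000, -0.6000, -0.8000).
q_1·w_2 = 0.0000·1 + (-0.6000)·0 + (-0.8000)·2 = -1.6000.
u_2 = w_2 + 1.6000·q_1 = (1.0000, -0.9600, 0.7200).
‖u_2‖ = 1.5620, so q_2 = (0.6402, -0.6146, 0.4609).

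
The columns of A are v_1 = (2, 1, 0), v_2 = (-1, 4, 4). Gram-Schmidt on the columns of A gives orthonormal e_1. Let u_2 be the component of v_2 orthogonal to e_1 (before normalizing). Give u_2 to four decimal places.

v_1 = (2, 1, 0); ‖v_1‖ = 2.2361, so e_1 = (0.8944, 0.4472, 0.0000).
e_1·v_2 = 0.8944·(-1) + 0.4472·4 + 0.0000·4 = 0.8944.
u_2 = v_2 − 0.8944·e_1 = (-1.8000, 3.6000, 4.0000).

u_2 = (-1.8000, 3.6000, 4.0000)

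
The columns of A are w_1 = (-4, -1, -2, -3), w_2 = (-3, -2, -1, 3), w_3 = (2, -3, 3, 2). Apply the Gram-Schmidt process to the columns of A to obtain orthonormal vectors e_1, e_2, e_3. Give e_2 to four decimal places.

e_2 = (-0.4471, -0.3822, -0.1154, 0.8004)

e_1 = w_1/‖w_1‖ = (-4, -1, -2, -3)/5.4772 = (-0.7303, -0.1826, -0.3651, -0.5477).
r_{12} = e_1·w_2 = 1.2780.
u_2 = w_2 − 1.2780·e_1 = (-2.0667, -1.7667, -0.5333, 3.7000).
‖u_2‖ = 4.6224, so e_2 = (-0.4471, -0.3822, -0.1154, 0.8004).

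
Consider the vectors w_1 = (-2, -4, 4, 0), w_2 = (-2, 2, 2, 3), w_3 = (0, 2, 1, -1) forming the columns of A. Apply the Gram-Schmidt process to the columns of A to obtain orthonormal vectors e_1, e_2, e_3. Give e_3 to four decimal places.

e_3 = (0.0339, 0.5136, 0.5306, -0.6735)

w_1 = (-2, -4, 4, 0); ‖w_1‖ = 6.0000, so e_1 = (-0.3333, -0.6667, 0.6667, 0.0000).
e_1·w_2 = (-0.3333)·(-2) + (-0.6667)·2 + 0.6667·2 + 0.0000·3 = 0.6667.
u_2 = w_2 − 0.6667·e_1 = (-1.7778, 2.4444, 1.5556, 3.0000).
‖u_2‖ = 4.5338, so e_2 = (-0.3921, 0.5392, 0.3431, 0.6617).
e_1·w_3 = (-0.3333)·0 + (-0.6667)·2 + 0.6667·1 + 0.0000·(-1) = -0.6667; e_2·w_3 = (-0.3921)·0 + 0.5392·2 + 0.3431·1 + 0.6617·(-1) = 0.7597.
u_3 = w_3 + 0.6667·e_1 − 0.7597·e_2 = (0.0757, 1.1459, 1.1838, -1.5027).
‖u_3‖ = 2.2312, so e_3 = (0.0339, 0.5136, 0.5306, -0.6735).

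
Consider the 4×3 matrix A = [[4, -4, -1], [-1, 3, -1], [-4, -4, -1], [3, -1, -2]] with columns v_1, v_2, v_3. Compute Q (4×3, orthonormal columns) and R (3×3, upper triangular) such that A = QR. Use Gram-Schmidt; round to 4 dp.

v_1 = (4, -1, -4, 3); ‖v_1‖ = 6.4807, so q_1 = (0.6172, -0.1543, -0.6172, 0.4629).
q_1·v_2 = 0.6172·(-4) + (-0.1543)·3 + (-0.6172)·(-4) + 0.4629·(-1) = -0.9258.
u_2 = v_2 + 0.9258·q_1 = (-3.4286, 2.8571, -4.5714, -0.5714).
‖u_2‖ = 6.4143, so q_2 = (-0.5345, 0.4454, -0.7127, -0.0891).
q_1·v_3 = 0.6172·(-1) + (-0.1543)·(-1) + (-0.6172)·(-1) + 0.4629·(-2) = -0.7715; q_2·v_3 = (-0.5345)·(-1) + 0.4454·(-1) + (-0.7127)·(-1) + (-0.0891)·(-2) = 0.9800.
u_3 = v_3 + 0.7715·q_1 − 0.9800·q_2 = (0.0000, -1.5556, -0.7778, -1.5556).
‖u_3‖ = 2.3333, so q_3 = (0.0000, -0.6667, -0.3333, -0.6667).

Q = [[0.6172, -0.5345, 0.0000], [-0.1543, 0.4454, -0.6667], [-0.6172, -0.7127, -0.3333], [0.4629, -0.0891, -0.6667]], R = [[6.4807, -0.9258, -0.7715], [0.0000, 6.4143, 0.9800], [0.0000, 0.0000, 2.3333]]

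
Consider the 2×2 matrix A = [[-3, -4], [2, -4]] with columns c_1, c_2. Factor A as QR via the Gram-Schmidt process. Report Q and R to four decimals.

Q = [[-0.8321, -0.5547], [0.5547, -0.8321]], R = [[3.6056, 1.1094], [0.0000, 5.5470]]

c_1 = (-3, 2); ‖c_1‖ = 3.6056, so q_1 = (-0.8321, 0.5547).
q_1·c_2 = (-0.8321)·(-4) + 0.5547·(-4) = 1.1094.
u_2 = c_2 − 1.1094·q_1 = (-3.0769, -4.6154).
‖u_2‖ = 5.5470, so q_2 = (-0.5547, -0.8321).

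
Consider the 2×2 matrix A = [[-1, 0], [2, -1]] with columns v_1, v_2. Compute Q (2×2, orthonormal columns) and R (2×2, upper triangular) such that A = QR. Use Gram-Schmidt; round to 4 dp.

v_1 = (-1, 2); ‖v_1‖ = 2.2361, so e_1 = (-0.4472, 0.8944).
e_1·v_2 = (-0.4472)·0 + 0.8944·(-1) = -0.8944.
u_2 = v_2 + 0.8944·e_1 = (-0.4000, -0.2000).
‖u_2‖ = 0.4472, so e_2 = (-0.8944, -0.4472).

Q = [[-0.4472, -0.8944], [0.8944, -0.4472]], R = [[2.2361, -0.8944], [0.0000, 0.4472]]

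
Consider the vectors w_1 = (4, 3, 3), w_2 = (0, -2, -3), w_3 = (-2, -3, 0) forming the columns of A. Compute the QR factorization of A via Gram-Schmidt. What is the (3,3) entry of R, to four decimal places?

r_{33} = 2.0365

e_1 = w_1/‖w_1‖ = (4, 3, 3)/5.8310 = (0.6860, 0.5145, 0.5145).
r_{12} = e_1·w_2 = -2.5725.
u_2 = w_2 + 2.5725·e_1 = (1.7647, -0.6765, -1.6765).
‖u_2‖ = 2.5263, so e_2 = (0.6985, -0.2678, -0.6636).
r_{13} = e_1·w_3 = -2.9155; r_{23} = e_2·w_3 = -0.5937.
u_3 = w_3 + 2.9155·e_1 + 0.5937·e_2 = (0.4147, -1.6590, 1.1060).
r_{33} = ‖u_3‖ = 2.0365.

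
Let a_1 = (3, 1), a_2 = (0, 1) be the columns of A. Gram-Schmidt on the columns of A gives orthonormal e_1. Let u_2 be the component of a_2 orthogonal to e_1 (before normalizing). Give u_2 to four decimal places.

u_2 = (-0.3000, 0.9000)

e_1 = a_1/‖a_1‖ = (3, 1)/3.1623 = (0.9487, 0.3162).
r_{12} = e_1·a_2 = 0.3162.
u_2 = a_2 − 0.3162·e_1 = (-0.3000, 0.9000).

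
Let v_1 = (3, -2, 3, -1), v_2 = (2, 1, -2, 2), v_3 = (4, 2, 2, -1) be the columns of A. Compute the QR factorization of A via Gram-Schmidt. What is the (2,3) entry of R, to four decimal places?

q_1 = v_1/‖v_1‖ = (3, -2, 3, -1)/4.7958 = (0.6255, -0.4170, 0.6255, -0.2085).
r_{12} = q_1·v_2 = -0.8341.
u_2 = v_2 + 0.8341·q_1 = (2.5217, 0.6522, -1.4783, 1.8261).
‖u_2‖ = 3.5078, so q_2 = (0.7189, 0.1859, -0.4214, 0.5206).
r_{23} = q_2·v_3 = 1.8840.

r_{23} = 1.8840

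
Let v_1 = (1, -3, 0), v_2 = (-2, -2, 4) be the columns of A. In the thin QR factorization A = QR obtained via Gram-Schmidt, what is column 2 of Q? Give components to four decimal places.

q_2 = (-0.5071, -0.1690, 0.8452)

q_1 = v_1/‖v_1‖ = (1, -3, 0)/3.1623 = (0.3162, -0.9487, 0.0000).
r_{12} = q_1·v_2 = 1.2649.
u_2 = v_2 − 1.2649·q_1 = (-2.4000, -0.8000, 4.0000).
‖u_2‖ = 4.7329, so q_2 = (-0.5071, -0.1690, 0.8452).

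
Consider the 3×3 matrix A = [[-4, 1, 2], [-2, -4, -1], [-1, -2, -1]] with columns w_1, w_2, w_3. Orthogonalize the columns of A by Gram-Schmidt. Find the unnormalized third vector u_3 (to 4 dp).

q_1 = w_1/‖w_1‖ = (-4, -2, -1)/4.5826 = (-0.8729, -0.4364, -0.2182).
r_{12} = q_1·w_2 = 1.3093.
u_2 = w_2 − 1.3093·q_1 = (2.1429, -3.4286, -1.7143).
‖u_2‖ = 4.3916, so q_2 = (0.4880, -0.7807, -0.3904).
r_{13} = q_1·w_3 = -1.0911; r_{23} = q_2·w_3 = 2.1470.
u_3 = w_3 + 1.0911·q_1 − 2.1470·q_2 = (0.0000, 0.2000, -0.4000).

u_3 = (0.0000, 0.2000, -0.4000)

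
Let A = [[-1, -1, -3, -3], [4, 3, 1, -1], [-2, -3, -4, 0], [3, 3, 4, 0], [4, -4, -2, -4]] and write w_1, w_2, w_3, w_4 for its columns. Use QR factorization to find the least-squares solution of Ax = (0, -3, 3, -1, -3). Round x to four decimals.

x = (-0.4709, -0.0937, -0.1582, 0.4241)

w_1 = (-1, 4, -2, 3, 4); ‖w_1‖ = 6.7823, so q_1 = (-0.1474, 0.5898, -0.2949, 0.4423, 0.5898).
q_1·w_2 = (-0.1474)·(-1) + 0.5898·3 + (-0.2949)·(-3) + 0.4423·3 + 0.5898·(-4) = 1.7693.
u_2 = w_2 − 1.7693·q_1 = (-0.7391, 1.9565, -2.4783, 2.2174, -5.0435).
‖u_2‖ = 6.3929, so q_2 = (-0.1156, 0.3060, -0.3877, 0.3469, -0.7889).
q_1·w_3 = (-0.1474)·(-3) + 0.5898·1 + (-0.2949)·(-4) + 0.4423·4 + 0.5898·(-2) = 2.8014; q_2·w_3 = (-0.1156)·(-3) + 0.3060·1 + (-0.3877)·(-4) + 0.3469·4 + (-0.7889)·(-2) = 5.1688.
u_3 = w_3 − 2.8014·q_1 − 5.1688·q_2 = (-1.9894, -2.2340, -1.1702, 0.9681, 0.4255).
‖u_3‖ = 3.3817, so q_3 = (-0.5883, -0.6606, -0.3460, 0.2863, 0.1258).
q_1·w_4 = (-0.1474)·(-3) + 0.5898·(-1) + (-0.2949)·0 + 0.4423·0 + 0.5898·(-4) = -2.5065; q_2·w_4 = (-0.1156)·(-3) + 0.3060·(-1) + (-0.3877)·0 + 0.3469·0 + (-0.7889)·(-4) = 3.1965; q_3·w_4 = (-0.5883)·(-3) + (-0.6606)·(-1) + (-0.3460)·0 + 0.2863·0 + 0.1258·(-4) = 1.9221.
u_4 = w_4 + 2.5065·q_1 − 3.1965·q_2 − 1.9221·q_3 = (-1.8693, 0.7698, 1.1651, -0.5502, -0.2419).
‖u_4‖ = 2.4095, so q_4 = (-0.7758, 0.3195, 0.4836, -0.2284, -0.1004).
Qᵀb = (-4.8656, -0.0612, 0.2800, 1.0217).
Back-substitute: x_4 = 1.0217/2.4095 = 0.4241.
x_3 = (0.2800 − 1.9221·0.4241)/3.3817 = -0.1582.
x_2 = (-0.0612 − 5.1688·(-0.1582) − 3.1965·0.4241)/6.3929 = -0.0937.
x_1 = (-4.8656 − 1.7693·(-0.0937) − 2.8014·(-0.1582) + 2.5065·0.4241)/6.7823 = -0.4709.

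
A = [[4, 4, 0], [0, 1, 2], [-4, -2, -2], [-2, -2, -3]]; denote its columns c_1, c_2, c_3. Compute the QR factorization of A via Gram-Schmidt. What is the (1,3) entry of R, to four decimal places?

c_1 = (4, 0, -4, -2); ‖c_1‖ = 6.0000, so e_1 = (0.6667, 0.0000, -0.6667, -0.3333).
r_{13} = e_1·c_3 = 2.3333.

r_{13} = 2.3333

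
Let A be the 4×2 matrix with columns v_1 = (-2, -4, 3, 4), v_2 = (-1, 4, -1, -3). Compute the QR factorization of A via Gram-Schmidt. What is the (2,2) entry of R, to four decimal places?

v_1 = (-2, -4, 3, 4); ‖v_1‖ = 6.7082, so q_1 = (-0.2981, -0.5963, 0.4472, 0.5963).
q_1·v_2 = (-0.2981)·(-1) + (-0.5963)·4 + 0.4472·(-1) + 0.5963·(-3) = -4.3231.
u_2 = v_2 + 4.3231·q_1 = (-2.2889, 1.4222, 0.9333, -0.4222).
r_{22} = ‖u_2‖ = 2.8829.

r_{22} = 2.8829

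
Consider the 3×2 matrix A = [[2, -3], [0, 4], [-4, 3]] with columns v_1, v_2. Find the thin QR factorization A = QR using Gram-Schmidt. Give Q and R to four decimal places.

Q = [[0.4472, -0.2844], [0.0000, 0.9481], [-0.8944, -0.1422]], R = [[4.4721, -4.0249], [0.0000, 4.2190]]

e_1 = v_1/‖v_1‖ = (2, 0, -4)/4.4721 = (0.4472, 0.0000, -0.8944).
r_{12} = e_1·v_2 = -4.0249.
u_2 = v_2 + 4.0249·e_1 = (-1.2000, 4.0000, -0.6000).
‖u_2‖ = 4.2190, so e_2 = (-0.2844, 0.9481, -0.1422).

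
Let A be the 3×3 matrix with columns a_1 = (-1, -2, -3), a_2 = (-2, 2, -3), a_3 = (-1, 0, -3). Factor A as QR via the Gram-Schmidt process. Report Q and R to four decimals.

a_1 = (-1, -2, -3); ‖a_1‖ = 3.7417, so q_1 = (-0.2673, -0.5345, -0.8018).
q_1·a_2 = (-0.2673)·(-2) + (-0.5345)·2 + (-0.8018)·(-3) = 1.8708.
u_2 = a_2 − 1.8708·q_1 = (-1.5000, 3.0000, -1.5000).
‖u_2‖ = 3.6742, so q_2 = (-0.4082, 0.8165, -0.4082).
q_1·a_3 = (-0.2673)·(-1) + (-0.5345)·0 + (-0.8018)·(-3) = 2.6726; q_2·a_3 = (-0.4082)·(-1) + 0.8165·0 + (-0.4082)·(-3) = 1.6330.
u_3 = a_3 − 2.6726·q_1 − 1.6330·q_2 = (0.3810, 0.0952, -0.1905).
‖u_3‖ = 0.4364, so q_3 = (0.8729, 0.2182, -0.4364).

Q = [[-0.2673, -0.4082, 0.8729], [-0.5345, 0.8165, 0.2182], [-0.8018, -0.4082, -0.4364]], R = [[3.7417, 1.8708, 2.6726], [0.0000, 3.6742, 1.6330], [0.0000, 0.0000, 0.4364]]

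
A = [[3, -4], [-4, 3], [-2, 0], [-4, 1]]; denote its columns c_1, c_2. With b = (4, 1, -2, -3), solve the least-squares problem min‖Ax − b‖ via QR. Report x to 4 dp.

x = (0.4560, -0.1244)

c_1 = (3, -4, -2, -4); ‖c_1‖ = 6.7082, so q_1 = (0.4472, -0.5963, -0.2981, -0.5963).
q_1·c_2 = 0.4472·(-4) + (-0.5963)·3 + (-0.2981)·0 + (-0.5963)·1 = -4.1740.
u_2 = c_2 + 4.1740·q_1 = (-2.1333, 0.5111, -1.2444, -1.4889).
‖u_2‖ = 2.9288, so q_2 = (-0.7284, 0.1745, -0.4249, -0.5084).
Qᵀb = (3.5777, -0.3642).
Back-substitute: x_2 = -0.3642/2.9288 = -0.1244.
x_1 = (3.5777 + 4.1740·(-0.1244))/6.7082 = 0.4560.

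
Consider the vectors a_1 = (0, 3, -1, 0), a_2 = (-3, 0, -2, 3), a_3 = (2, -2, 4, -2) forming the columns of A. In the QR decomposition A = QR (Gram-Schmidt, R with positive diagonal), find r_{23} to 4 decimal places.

a_1 = (0, 3, -1, 0); ‖a_1‖ = 3.1623, so q_1 = (0.0000, 0.9487, -0.3162, 0.0000).
q_1·a_2 = 0.0000·(-3) + 0.9487·0 + (-0.3162)·(-2) + 0.0000·3 = 0.6325.
u_2 = a_2 − 0.6325·q_1 = (-3.0000, -0.6000, -1.8000, 3.0000).
‖u_2‖ = 4.6476, so q_2 = (-0.6455, -0.1291, -0.3873, 0.6455).
r_{23} = q_2·a_3 = -3.8730.

r_{23} = -3.8730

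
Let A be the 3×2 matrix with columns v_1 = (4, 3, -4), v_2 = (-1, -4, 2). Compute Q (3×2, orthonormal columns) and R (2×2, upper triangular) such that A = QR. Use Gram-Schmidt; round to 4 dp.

Q = [[0.6247, 0.5088], [0.4685, -0.8511], [-0.6247, -0.1295]], R = [[6.4031, -3.7482], [0.0000, 2.6365]]

v_1 = (4, 3, -4); ‖v_1‖ = 6.4031, so q_1 = (0.6247, 0.4685, -0.6247).
q_1·v_2 = 0.6247·(-1) + 0.4685·(-4) + (-0.6247)·2 = -3.7482.
u_2 = v_2 + 3.7482·q_1 = (1.3415, -2.2439, -0.3415).
‖u_2‖ = 2.6365, so q_2 = (0.5088, -0.8511, -0.1295).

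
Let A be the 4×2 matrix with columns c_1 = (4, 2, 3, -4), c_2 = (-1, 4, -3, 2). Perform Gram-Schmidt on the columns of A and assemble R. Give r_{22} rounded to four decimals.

c_1 = (4, 2, 3, -4); ‖c_1‖ = 6.7082, so e_1 = (0.5963, 0.2981, 0.4472, -0.5963).
e_1·c_2 = 0.5963·(-1) + 0.2981·4 + 0.4472·(-3) + (-0.5963)·2 = -1.9379.
u_2 = c_2 + 1.9379·e_1 = (0.1556, 4.5778, -2.1333, 0.8444).
r_{22} = ‖u_2‖ = 5.1229.

r_{22} = 5.1229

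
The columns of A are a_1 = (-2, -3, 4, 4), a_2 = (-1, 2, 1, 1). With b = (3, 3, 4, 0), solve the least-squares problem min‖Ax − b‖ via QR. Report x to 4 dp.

x = (-0.0702, 1.0401)

e_1 = a_1/‖a_1‖ = (-2, -3, 4, 4)/6.7082 = (-0.2981, -0.4472, 0.5963, 0.5963).
r_{12} = e_1·a_2 = 0.5963.
u_2 = a_2 − 0.5963·e_1 = (-0.8222, 2.2667, 0.6444, 0.6444).
‖u_2‖ = 2.5777, so e_2 = (-0.3190, 0.8793, 0.2500, 0.2500).
Qᵀb = (0.1491, 2.6811).
Back-substitute: x_2 = 2.6811/2.5777 = 1.0401.
x_1 = (0.1491 − 0.5963·1.0401)/6.7082 = -0.0702.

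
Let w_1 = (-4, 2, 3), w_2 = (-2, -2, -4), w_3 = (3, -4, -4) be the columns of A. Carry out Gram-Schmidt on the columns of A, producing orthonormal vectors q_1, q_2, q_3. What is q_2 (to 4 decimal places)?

q_2 = (-0.6648, -0.3102, -0.6796)

w_1 = (-4, 2, 3); ‖w_1‖ = 5.3852, so q_1 = (-0.7428, 0.3714, 0.5571).
q_1·w_2 = (-0.7428)·(-2) + 0.3714·(-2) + 0.5571·(-4) = -1.4856.
u_2 = w_2 + 1.4856·q_1 = (-3.1034, -1.4483, -3.1724).
‖u_2‖ = 4.6683, so q_2 = (-0.6648, -0.3102, -0.6796).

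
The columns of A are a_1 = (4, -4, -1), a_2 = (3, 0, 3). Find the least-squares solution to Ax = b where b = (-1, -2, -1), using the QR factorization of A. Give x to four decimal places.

x = (0.2807, -0.4737)

q_1 = a_1/‖a_1‖ = (4, -4, -1)/5.7446 = (0.6963, -0.6963, -0.1741).
r_{12} = q_1·a_2 = 1.5667.
u_2 = a_2 − 1.5667·q_1 = (1.9091, 1.0909, 3.2727).
‖u_2‖ = 3.9428, so q_2 = (0.4842, 0.2767, 0.8301).
Qᵀb = (0.8704, -1.8676).
Back-substitute: x_2 = -1.8676/3.9428 = -0.4737.
x_1 = (0.8704 − 1.5667·(-0.4737))/5.7446 = 0.2807.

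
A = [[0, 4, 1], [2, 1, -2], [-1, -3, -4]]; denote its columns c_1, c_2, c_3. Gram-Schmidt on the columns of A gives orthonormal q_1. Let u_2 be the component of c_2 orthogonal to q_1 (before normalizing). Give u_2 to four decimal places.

c_1 = (0, 2, -1); ‖c_1‖ = 2.2361, so q_1 = (0.0000, 0.8944, -0.4472).
q_1·c_2 = 0.0000·4 + 0.8944·1 + (-0.4472)·(-3) = 2.2361.
u_2 = c_2 − 2.2361·q_1 = (4.0000, -1.0000, -2.0000).

u_2 = (4.0000, -1.0000, -2.0000)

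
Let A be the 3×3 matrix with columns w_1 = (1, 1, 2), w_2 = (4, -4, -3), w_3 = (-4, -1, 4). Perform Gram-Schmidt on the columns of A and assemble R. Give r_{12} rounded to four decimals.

e_1 = w_1/‖w_1‖ = (1, 1, 2)/2.4495 = (0.4082, 0.4082, 0.8165).
r_{12} = e_1·w_2 = -2.4495.

r_{12} = -2.4495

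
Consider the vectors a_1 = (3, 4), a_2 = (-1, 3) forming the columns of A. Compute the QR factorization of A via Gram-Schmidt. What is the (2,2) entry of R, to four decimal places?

r_{22} = 2.6000

a_1 = (3, 4); ‖a_1‖ = 5.0000, so e_1 = (0.6000, 0.8000).
e_1·a_2 = 0.6000·(-1) + 0.8000·3 = 1.8000.
u_2 = a_2 − 1.8000·e_1 = (-2.0800, 1.5600).
r_{22} = ‖u_2‖ = 2.6000.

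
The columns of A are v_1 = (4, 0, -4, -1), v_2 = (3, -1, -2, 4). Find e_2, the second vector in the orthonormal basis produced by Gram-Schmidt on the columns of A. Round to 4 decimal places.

e_2 = (0.2249, -0.2120, -0.0129, 0.9509)

e_1 = v_1/‖v_1‖ = (4, 0, -4, -1)/5.7446 = (0.6963, 0.0000, -0.6963, -0.1741).
r_{12} = e_1·v_2 = 2.7852.
u_2 = v_2 − 2.7852·e_1 = (1.0606, -1.0000, -0.0606, 4.4848).
‖u_2‖ = 4.7162, so e_2 = (0.2249, -0.2120, -0.0129, 0.9509).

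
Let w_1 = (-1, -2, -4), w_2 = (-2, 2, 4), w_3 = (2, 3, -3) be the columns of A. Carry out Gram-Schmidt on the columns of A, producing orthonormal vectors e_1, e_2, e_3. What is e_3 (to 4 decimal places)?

w_1 = (-1, -2, -4); ‖w_1‖ = 4.5826, so e_1 = (-0.2182, -0.4364, -0.8729).
e_1·w_2 = (-0.2182)·(-2) + (-0.4364)·2 + (-0.8729)·4 = -3.9279.
u_2 = w_2 + 3.9279·e_1 = (-2.8571, 0.2857, 0.5714).
‖u_2‖ = 2.9277, so e_2 = (-0.9759, 0.0976, 0.1952).
e_1·w_3 = (-0.2182)·2 + (-0.4364)·3 + (-0.8729)·(-3) = 0.8729; e_2·w_3 = (-0.9759)·2 + 0.0976·3 + 0.1952·(-3) = -2.2446.
u_3 = w_3 − 0.8729·e_1 + 2.2446·e_2 = (0.0000, 3.6000, -1.8000).
‖u_3‖ = 4.0249, so e_3 = (0.0000, 0.8944, -0.4472).

e_3 = (0.0000, 0.8944, -0.4472)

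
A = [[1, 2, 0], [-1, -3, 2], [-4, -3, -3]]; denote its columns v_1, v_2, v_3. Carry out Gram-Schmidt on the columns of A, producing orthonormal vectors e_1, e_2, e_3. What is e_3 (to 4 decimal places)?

e_3 = (0.8701, 0.4834, 0.0967)

v_1 = (1, -1, -4); ‖v_1‖ = 4.2426, so e_1 = (0.2357, -0.2357, -0.9428).
e_1·v_2 = 0.2357·2 + (-0.2357)·(-3) + (-0.9428)·(-3) = 4.0069.
u_2 = v_2 − 4.0069·e_1 = (1.0556, -2.0556, 0.7778).
‖u_2‖ = 2.4381, so e_2 = (0.4329, -0.8431, 0.3190).
e_1·v_3 = 0.2357·0 + (-0.2357)·2 + (-0.9428)·(-3) = 2.3570; e_2·v_3 = 0.4329·0 + (-0.8431)·2 + 0.3190·(-3) = -2.6432.
u_3 = v_3 − 2.3570·e_1 + 2.6432·e_2 = (0.5888, 0.3271, 0.0654).
‖u_3‖ = 0.6767, so e_3 = (0.8701, 0.4834, 0.0967).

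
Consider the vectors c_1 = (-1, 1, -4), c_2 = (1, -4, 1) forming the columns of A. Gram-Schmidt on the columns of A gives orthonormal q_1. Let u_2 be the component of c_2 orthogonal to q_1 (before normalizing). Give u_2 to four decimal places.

u_2 = (0.5000, -3.5000, -1.0000)

c_1 = (-1, 1, -4); ‖c_1‖ = 4.2426, so q_1 = (-0.2357, 0.2357, -0.9428).
q_1·c_2 = (-0.2357)·1 + 0.2357·(-4) + (-0.9428)·1 = -2.1213.
u_2 = c_2 + 2.1213·q_1 = (0.5000, -3.5000, -1.0000).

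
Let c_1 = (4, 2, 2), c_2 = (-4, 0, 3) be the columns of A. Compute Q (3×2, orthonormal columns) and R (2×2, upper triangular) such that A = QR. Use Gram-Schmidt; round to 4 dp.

Q = [[0.8165, -0.5112], [0.4082, 0.1826], [0.4082, 0.8398]], R = [[4.8990, -2.0412], [0.0000, 4.5644]]

e_1 = c_1/‖c_1‖ = (4, 2, 2)/4.8990 = (0.8165, 0.4082, 0.4082).
r_{12} = e_1·c_2 = -2.0412.
u_2 = c_2 + 2.0412·e_1 = (-2.3333, 0.8333, 3.8333).
‖u_2‖ = 4.5644, so e_2 = (-0.5112, 0.1826, 0.8398).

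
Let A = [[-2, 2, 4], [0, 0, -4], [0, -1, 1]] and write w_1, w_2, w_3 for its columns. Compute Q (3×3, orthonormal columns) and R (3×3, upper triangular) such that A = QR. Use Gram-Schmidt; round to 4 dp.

w_1 = (-2, 0, 0); ‖w_1‖ = 2.0000, so e_1 = (-1.0000, 0.0000, 0.0000).
e_1·w_2 = (-1.0000)·2 + 0.0000·0 + 0.0000·(-1) = -2.0000.
u_2 = w_2 + 2.0000·e_1 = (0.0000, 0.0000, -1.0000).
‖u_2‖ = 1.0000, so e_2 = (0.0000, 0.0000, -1.0000).
e_1·w_3 = (-1.0000)·4 + 0.0000·(-4) + 0.0000·1 = -4.0000; e_2·w_3 = 0.0000·4 + 0.0000·(-4) + (-1.0000)·1 = -1.0000.
u_3 = w_3 + 4.0000·e_1 + 1.0000·e_2 = (0.0000, -4.0000, 0.0000).
‖u_3‖ = 4.0000, so e_3 = (0.0000, -1.0000, 0.0000).

Q = [[-1.0000, 0.0000, 0.0000], [0.0000, 0.0000, -1.0000], [0.0000, -1.0000, 0.0000]], R = [[2.0000, -2.0000, -4.0000], [0.0000, 1.0000, -1.0000], [0.0000, 0.0000, 4.0000]]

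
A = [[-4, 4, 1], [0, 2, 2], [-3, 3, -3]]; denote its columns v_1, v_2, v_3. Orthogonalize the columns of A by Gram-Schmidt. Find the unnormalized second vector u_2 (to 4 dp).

u_2 = (0.0000, 2.0000, 0.0000)

q_1 = v_1/‖v_1‖ = (-4, 0, -3)/5.0000 = (-0.8000, 0.0000, -0.6000).
r_{12} = q_1·v_2 = -5.0000.
u_2 = v_2 + 5.0000·q_1 = (0.0000, 2.0000, 0.0000).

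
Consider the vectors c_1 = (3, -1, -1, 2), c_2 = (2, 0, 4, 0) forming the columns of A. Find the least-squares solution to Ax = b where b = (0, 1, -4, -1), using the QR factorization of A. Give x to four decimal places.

e_1 = c_1/‖c_1‖ = (3, -1, -1, 2)/3.8730 = (0.7746, -0.2582, -0.2582, 0.5164).
r_{12} = e_1·c_2 = 0.5164.
u_2 = c_2 − 0.5164·e_1 = (1.6000, 0.1333, 4.1333, -0.2667).
‖u_2‖ = 4.4422, so e_2 = (0.3602, 0.0300, 0.9305, -0.0600).
Qᵀb = (0.2582, -3.6318).
Back-substitute: x_2 = -3.6318/4.4422 = -0.8176.
x_1 = (0.2582 − 0.5164·(-0.8176))/3.8730 = 0.1757.

x = (0.1757, -0.8176)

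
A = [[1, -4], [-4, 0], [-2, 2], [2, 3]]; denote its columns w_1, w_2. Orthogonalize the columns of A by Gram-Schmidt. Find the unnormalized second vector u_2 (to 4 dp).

e_1 = w_1/‖w_1‖ = (1, -4, -2, 2)/5.0000 = (0.2000, -0.8000, -0.4000, 0.4000).
r_{12} = e_1·w_2 = -0.4000.
u_2 = w_2 + 0.4000·e_1 = (-3.9200, -0.3200, 1.8400, 3.1600).

u_2 = (-3.9200, -0.3200, 1.8400, 3.1600)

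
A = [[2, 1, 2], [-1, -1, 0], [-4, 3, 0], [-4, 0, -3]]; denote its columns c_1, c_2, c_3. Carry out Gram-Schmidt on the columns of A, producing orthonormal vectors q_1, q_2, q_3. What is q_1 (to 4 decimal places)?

q_1 = c_1/‖c_1‖ = (2, -1, -4, -4)/6.0828 = (0.3288, -0.1644, -0.6576, -0.6576).

q_1 = (0.3288, -0.1644, -0.6576, -0.6576)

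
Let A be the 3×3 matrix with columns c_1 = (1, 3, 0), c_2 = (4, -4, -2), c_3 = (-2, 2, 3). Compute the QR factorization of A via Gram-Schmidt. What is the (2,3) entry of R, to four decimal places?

r_{23} = -3.4555

c_1 = (1, 3, 0); ‖c_1‖ = 3.1623, so q_1 = (0.3162, 0.9487, 0.0000).
q_1·c_2 = 0.3162·4 + 0.9487·(-4) + 0.0000·(-2) = -2.5298.
u_2 = c_2 + 2.5298·q_1 = (4.8000, -1.6000, -2.0000).
‖u_2‖ = 5.4406, so q_2 = (0.8823, -0.2941, -0.3676).
r_{23} = q_2·c_3 = -3.4555.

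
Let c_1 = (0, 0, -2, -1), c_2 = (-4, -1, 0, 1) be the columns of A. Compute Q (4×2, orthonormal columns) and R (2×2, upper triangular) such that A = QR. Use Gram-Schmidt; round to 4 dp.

Q = [[0.0000, -0.9481], [0.0000, -0.2370], [-0.8944, -0.0948], [-0.4472, 0.1896]], R = [[2.2361, -0.4472], [0.0000, 4.2190]]

c_1 = (0, 0, -2, -1); ‖c_1‖ = 2.2361, so e_1 = (0.0000, 0.0000, -0.8944, -0.4472).
e_1·c_2 = 0.0000·(-4) + 0.0000·(-1) + (-0.8944)·0 + (-0.4472)·1 = -0.4472.
u_2 = c_2 + 0.4472·e_1 = (-4.0000, -1.0000, -0.4000, 0.8000).
‖u_2‖ = 4.2190, so e_2 = (-0.9481, -0.2370, -0.0948, 0.1896).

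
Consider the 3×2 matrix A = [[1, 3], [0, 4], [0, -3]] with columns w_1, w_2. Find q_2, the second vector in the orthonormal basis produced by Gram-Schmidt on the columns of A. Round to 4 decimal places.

w_1 = (1, 0, 0); ‖w_1‖ = 1.0000, so q_1 = (1.0000, 0.0000, 0.0000).
q_1·w_2 = 1.0000·3 + 0.0000·4 + 0.0000·(-3) = 3.0000.
u_2 = w_2 − 3.0000·q_1 = (0.0000, 4.0000, -3.0000).
‖u_2‖ = 5.0000, so q_2 = (0.0000, 0.8000, -0.6000).

q_2 = (0.0000, 0.8000, -0.6000)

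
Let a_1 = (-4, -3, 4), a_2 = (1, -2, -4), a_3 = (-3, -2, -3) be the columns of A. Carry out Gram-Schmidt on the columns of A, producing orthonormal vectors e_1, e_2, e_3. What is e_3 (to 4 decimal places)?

e_3 = (-0.7756, 0.4653, -0.4266)

a_1 = (-4, -3, 4); ‖a_1‖ = 6.4031, so e_1 = (-0.6247, -0.4685, 0.6247).
e_1·a_2 = (-0.6247)·1 + (-0.4685)·(-2) + 0.6247·(-4) = -2.1864.
u_2 = a_2 + 2.1864·e_1 = (-0.3659, -3.0244, -2.6341).
‖u_2‖ = 4.0273, so e_2 = (-0.0908, -0.7510, -0.6541).
e_1·a_3 = (-0.6247)·(-3) + (-0.4685)·(-2) + 0.6247·(-3) = 0.9370; e_2·a_3 = (-0.0908)·(-3) + (-0.7510)·(-2) + (-0.6541)·(-3) = 3.7366.
u_3 = a_3 − 0.9370·e_1 − 3.7366·e_2 = (-2.0752, 1.2451, -1.1414).
‖u_3‖ = 2.6757, so e_3 = (-0.7756, 0.4653, -0.4266).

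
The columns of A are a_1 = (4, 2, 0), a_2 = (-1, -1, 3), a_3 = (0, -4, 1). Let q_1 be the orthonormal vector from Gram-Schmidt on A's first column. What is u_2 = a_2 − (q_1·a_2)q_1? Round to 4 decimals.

q_1 = a_1/‖a_1‖ = (4, 2, 0)/4.4721 = (0.8944, 0.4472, 0.0000).
r_{12} = q_1·a_2 = -1.3416.
u_2 = a_2 + 1.3416·q_1 = (0.2000, -0.4000, 3.0000).

u_2 = (0.2000, -0.4000, 3.0000)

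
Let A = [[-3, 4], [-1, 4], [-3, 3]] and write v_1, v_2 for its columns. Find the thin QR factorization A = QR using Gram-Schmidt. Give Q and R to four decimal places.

v_1 = (-3, -1, -3); ‖v_1‖ = 4.3589, so q_1 = (-0.6882, -0.2294, -0.6882).
q_1·v_2 = (-0.6882)·4 + (-0.2294)·4 + (-0.6882)·3 = -5.7354.
u_2 = v_2 + 5.7354·q_1 = (0.0526, 2.6842, -0.9474).
‖u_2‖ = 2.8470, so q_2 = (0.0185, 0.9428, -0.3328).

Q = [[-0.6882, 0.0185], [-0.2294, 0.9428], [-0.6882, -0.3328]], R = [[4.3589, -5.7354], [0.0000, 2.8470]]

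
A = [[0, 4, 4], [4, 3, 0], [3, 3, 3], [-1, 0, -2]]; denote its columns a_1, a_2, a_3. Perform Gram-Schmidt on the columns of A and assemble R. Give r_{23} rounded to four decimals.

e_1 = a_1/‖a_1‖ = (0, 4, 3, -1)/5.0990 = (0.0000, 0.7845, 0.5883, -0.1961).
r_{12} = e_1·a_2 = 4.1184.
u_2 = a_2 − 4.1184·e_1 = (4.0000, -0.2308, 0.5769, 0.8077).
‖u_2‖ = 4.1278, so e_2 = (0.9690, -0.0559, 0.1398, 0.1957).
r_{23} = e_2·a_3 = 3.9041.

r_{23} = 3.9041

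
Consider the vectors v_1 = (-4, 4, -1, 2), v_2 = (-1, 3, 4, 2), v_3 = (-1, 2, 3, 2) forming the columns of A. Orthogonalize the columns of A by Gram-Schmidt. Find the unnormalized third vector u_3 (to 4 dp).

u_3 = (-0.1440, -0.3618, 0.0141, 0.4426)

v_1 = (-4, 4, -1, 2); ‖v_1‖ = 6.0828, so e_1 = (-0.6576, 0.6576, -0.1644, 0.3288).
e_1·v_2 = (-0.6576)·(-1) + 0.6576·3 + (-0.1644)·4 + 0.3288·2 = 2.6304.
u_2 = v_2 − 2.6304·e_1 = (0.7297, 1.2703, 4.4324, 1.1351).
‖u_2‖ = 4.8043, so e_2 = (0.1519, 0.2644, 0.9226, 0.2363).
e_1·v_3 = (-0.6576)·(-1) + 0.6576·2 + (-0.1644)·3 + 0.3288·2 = 2.1372; e_2·v_3 = 0.1519·(-1) + 0.2644·2 + 0.9226·3 + 0.2363·2 = 3.6173.
u_3 = v_3 − 2.1372·e_1 − 3.6173·e_2 = (-0.1440, -0.3618, 0.0141, 0.4426).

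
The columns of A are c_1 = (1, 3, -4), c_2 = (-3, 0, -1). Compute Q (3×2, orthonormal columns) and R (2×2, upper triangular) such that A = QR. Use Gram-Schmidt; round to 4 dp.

Q = [[0.1961, -0.9627], [0.5883, -0.0366], [-0.7845, -0.2681]], R = [[5.0990, 0.1961], [0.0000, 3.1562]]

e_1 = c_1/‖c_1‖ = (1, 3, -4)/5.0990 = (0.1961, 0.5883, -0.7845).
r_{12} = e_1·c_2 = 0.1961.
u_2 = c_2 − 0.1961·e_1 = (-3.0385, -0.1154, -0.8462).
‖u_2‖ = 3.1562, so e_2 = (-0.9627, -0.0366, -0.2681).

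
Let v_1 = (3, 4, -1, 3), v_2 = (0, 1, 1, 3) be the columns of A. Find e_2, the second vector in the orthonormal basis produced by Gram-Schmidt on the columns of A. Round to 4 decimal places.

e_1 = v_1/‖v_1‖ = (3, 4, -1, 3)/5.9161 = (0.5071, 0.6761, -0.1690, 0.5071).
r_{12} = e_1·v_2 = 2.0284.
u_2 = v_2 − 2.0284·e_1 = (-1.0286, -0.3714, 1.3429, 1.9714).
‖u_2‖ = 2.6241, so e_2 = (-0.3920, -0.1415, 0.5117, 0.7513).

e_2 = (-0.3920, -0.1415, 0.5117, 0.7513)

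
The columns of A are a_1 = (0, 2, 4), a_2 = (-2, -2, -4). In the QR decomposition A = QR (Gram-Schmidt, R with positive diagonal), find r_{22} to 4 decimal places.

r_{22} = 2.0000

a_1 = (0, 2, 4); ‖a_1‖ = 4.4721, so q_1 = (0.0000, 0.4472, 0.8944).
q_1·a_2 = 0.0000·(-2) + 0.4472·(-2) + 0.8944·(-4) = -4.4721.
u_2 = a_2 + 4.4721·q_1 = (-2.0000, 0.0000, 0.0000).
r_{22} = ‖u_2‖ = 2.0000.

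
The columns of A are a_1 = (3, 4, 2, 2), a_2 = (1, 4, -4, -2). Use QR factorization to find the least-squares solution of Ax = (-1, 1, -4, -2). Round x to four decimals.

x = (-0.4846, 0.7133)

a_1 = (3, 4, 2, 2); ‖a_1‖ = 5.7446, so e_1 = (0.5222, 0.6963, 0.3482, 0.3482).
e_1·a_2 = 0.5222·1 + 0.6963·4 + 0.3482·(-4) + 0.3482·(-2) = 1.2185.
u_2 = a_2 − 1.2185·e_1 = (0.3636, 3.1515, -4.4242, -2.4242).
‖u_2‖ = 5.9595, so e_2 = (0.0610, 0.5288, -0.7424, -0.4068).
Qᵀb = (-1.9149, 4.2509).
Back-substitute: x_2 = 4.2509/5.9595 = 0.7133.
x_1 = (-1.9149 − 1.2185·0.7133)/5.7446 = -0.4846.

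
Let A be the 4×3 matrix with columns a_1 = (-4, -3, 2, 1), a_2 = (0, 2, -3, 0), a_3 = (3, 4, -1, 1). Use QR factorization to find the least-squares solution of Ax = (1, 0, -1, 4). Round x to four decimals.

a_1 = (-4, -3, 2, 1); ‖a_1‖ = 5.4772, so e_1 = (-0.7303, -0.5477, 0.3651, 0.1826).
e_1·a_2 = (-0.7303)·0 + (-0.5477)·2 + 0.3651·(-3) + 0.1826·0 = -2.1909.
u_2 = a_2 + 2.1909·e_1 = (-1.6000, 0.8000, -2.2000, 0.4000).
‖u_2‖ = 2.8636, so e_2 = (-0.5587, 0.2794, -0.7683, 0.1397).
e_1·a_3 = (-0.7303)·3 + (-0.5477)·4 + 0.3651·(-1) + 0.1826·1 = -4.5644; e_2·a_3 = (-0.5587)·3 + 0.2794·4 + (-0.7683)·(-1) + 0.1397·1 = 0.3492.
u_3 = a_3 + 4.5644·e_1 − 0.3492·e_2 = (-0.1382, 1.4024, 0.9350, 1.7846).
‖u_3‖ = 2.4586, so e_3 = (-0.0562, 0.5704, 0.3803, 0.7258).
Qᵀb = (-0.3651, 0.7683, 2.4669).
Back-substitute: x_3 = 2.4669/2.4586 = 1.0034.
x_2 = (0.7683 − 0.3492·1.0034)/2.8636 = 0.1459.
x_1 = (-0.3651 + 2.1909·0.1459 + 4.5644·1.0034)/5.4772 = 0.8278.

x = (0.8278, 0.1459, 1.0034)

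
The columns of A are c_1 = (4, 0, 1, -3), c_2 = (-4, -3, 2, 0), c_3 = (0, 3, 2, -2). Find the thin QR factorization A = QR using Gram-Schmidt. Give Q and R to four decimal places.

Q = [[0.7845, -0.3985, -0.3387], [0.0000, -0.6476, 0.7620], [0.1961, 0.5479, 0.4657], [-0.5883, -0.3487, -0.2963]], R = [[5.0990, -2.7456, 1.5689], [0.0000, 4.6327, -0.1494], [0.0000, 0.0000, 3.8100]]

e_1 = c_1/‖c_1‖ = (4, 0, 1, -3)/5.0990 = (0.7845, 0.0000, 0.1961, -0.5883).
r_{12} = e_1·c_2 = -2.7456.
u_2 = c_2 + 2.7456·e_1 = (-1.8462, -3.0000, 2.5385, -1.6154).
‖u_2‖ = 4.6327, so e_2 = (-0.3985, -0.6476, 0.5479, -0.3487).
r_{13} = e_1·c_3 = 1.5689; r_{23} = e_2·c_3 = -0.1494.
u_3 = c_3 − 1.5689·e_1 + 0.1494·e_2 = (-1.2903, 2.9032, 1.7742, -1.1290).
‖u_3‖ = 3.8100, so e_3 = (-0.3387, 0.7620, 0.4657, -0.2963).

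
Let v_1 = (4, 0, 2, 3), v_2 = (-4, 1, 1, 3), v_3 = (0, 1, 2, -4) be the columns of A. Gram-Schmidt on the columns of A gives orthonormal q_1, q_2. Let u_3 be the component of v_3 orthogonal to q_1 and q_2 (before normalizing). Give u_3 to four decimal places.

u_3 = (-0.2111, 1.3971, 3.0858, -1.7757)

v_1 = (4, 0, 2, 3); ‖v_1‖ = 5.3852, so q_1 = (0.7428, 0.0000, 0.3714, 0.5571).
q_1·v_2 = 0.7428·(-4) + 0.0000·1 + 0.3714·1 + 0.5571·3 = -0.9285.
u_2 = v_2 + 0.9285·q_1 = (-3.3103, 1.0000, 1.3448, 3.5172).
‖u_2‖ = 5.1125, so q_2 = (-0.6475, 0.1956, 0.2630, 0.6880).
q_1·v_3 = 0.7428·0 + 0.0000·1 + 0.3714·2 + 0.5571·(-4) = -1.4856; q_2·v_3 = (-0.6475)·0 + 0.1956·1 + 0.2630·2 + 0.6880·(-4) = -2.0302.
u_3 = v_3 + 1.4856·q_1 + 2.0302·q_2 = (-0.2111, 1.3971, 3.0858, -1.7757).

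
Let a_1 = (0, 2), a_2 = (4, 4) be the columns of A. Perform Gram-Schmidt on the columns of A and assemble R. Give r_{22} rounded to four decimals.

a_1 = (0, 2); ‖a_1‖ = 2.0000, so q_1 = (0.0000, 1.0000).
q_1·a_2 = 0.0000·4 + 1.0000·4 = 4.0000.
u_2 = a_2 − 4.0000·q_1 = (4.0000, 0.0000).
r_{22} = ‖u_2‖ = 4.0000.

r_{22} = 4.0000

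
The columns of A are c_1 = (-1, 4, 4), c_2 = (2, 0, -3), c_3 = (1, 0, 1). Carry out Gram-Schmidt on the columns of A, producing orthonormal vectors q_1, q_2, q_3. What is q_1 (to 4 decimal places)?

q_1 = (-0.1741, 0.6963, 0.6963)

c_1 = (-1, 4, 4); ‖c_1‖ = 5.7446, so q_1 = (-0.1741, 0.6963, 0.6963).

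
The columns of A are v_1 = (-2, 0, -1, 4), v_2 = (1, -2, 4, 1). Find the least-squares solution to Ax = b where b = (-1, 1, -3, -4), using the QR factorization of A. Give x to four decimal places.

x = (-0.6114, -0.9192)

v_1 = (-2, 0, -1, 4); ‖v_1‖ = 4.5826, so q_1 = (-0.4364, 0.0000, -0.2182, 0.8729).
q_1·v_2 = (-0.4364)·1 + 0.0000·(-2) + (-0.2182)·4 + 0.8729·1 = -0.4364.
u_2 = v_2 + 0.4364·q_1 = (0.8095, -2.0000, 3.9048, 1.3810).
‖u_2‖ = 4.6701, so q_2 = (0.1733, -0.4283, 0.8361, 0.2957).
Qᵀb = (-2.4004, -4.2928).
Back-substitute: x_2 = -4.2928/4.6701 = -0.9192.
x_1 = (-2.4004 + 0.4364·(-0.9192))/4.5826 = -0.6114.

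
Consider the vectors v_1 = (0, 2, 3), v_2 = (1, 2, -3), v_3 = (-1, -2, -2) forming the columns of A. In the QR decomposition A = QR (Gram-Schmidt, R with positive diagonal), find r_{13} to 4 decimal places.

q_1 = v_1/‖v_1‖ = (0, 2, 3)/3.6056 = (0.0000, 0.5547, 0.8321).
r_{13} = q_1·v_3 = -2.7735.

r_{13} = -2.7735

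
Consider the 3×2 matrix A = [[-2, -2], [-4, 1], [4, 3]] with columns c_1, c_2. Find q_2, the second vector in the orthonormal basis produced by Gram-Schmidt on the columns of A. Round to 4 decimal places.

q_1 = c_1/‖c_1‖ = (-2, -4, 4)/6.0000 = (-0.3333, -0.6667, 0.6667).
r_{12} = q_1·c_2 = 2.0000.
u_2 = c_2 − 2.0000·q_1 = (-1.3333, 2.3333, 1.6667).
‖u_2‖ = 3.1623, so q_2 = (-0.4216, 0.7379, 0.5270).

q_2 = (-0.4216, 0.7379, 0.5270)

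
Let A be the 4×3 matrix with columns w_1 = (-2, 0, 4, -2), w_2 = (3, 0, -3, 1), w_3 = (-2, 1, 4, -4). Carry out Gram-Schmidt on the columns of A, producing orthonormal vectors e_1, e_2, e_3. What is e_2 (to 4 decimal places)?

w_1 = (-2, 0, 4, -2); ‖w_1‖ = 4.8990, so e_1 = (-0.4082, 0.0000, 0.8165, -0.4082).
e_1·w_2 = (-0.4082)·3 + 0.0000·0 + 0.8165·(-3) + (-0.4082)·1 = -4.0825.
u_2 = w_2 + 4.0825·e_1 = (1.3333, 0.0000, 0.3333, -0.6667).
‖u_2‖ = 1.5275, so e_2 = (0.8729, 0.0000, 0.2182, -0.4364).

e_2 = (0.8729, 0.0000, 0.2182, -0.4364)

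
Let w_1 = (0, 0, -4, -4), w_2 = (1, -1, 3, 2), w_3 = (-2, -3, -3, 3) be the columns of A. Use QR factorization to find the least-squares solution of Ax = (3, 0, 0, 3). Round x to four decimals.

w_1 = (0, 0, -4, -4); ‖w_1‖ = 5.6569, so e_1 = (0.0000, 0.0000, -0.7071, -0.7071).
e_1·w_2 = 0.0000·1 + 0.0000·(-1) + (-0.7071)·3 + (-0.7071)·2 = -3.5355.
u_2 = w_2 + 3.5355·e_1 = (1.0000, -1.0000, 0.5000, -0.5000).
‖u_2‖ = 1.5811, so e_2 = (0.6325, -0.6325, 0.3162, -0.3162).
e_1·w_3 = 0.0000·(-2) + 0.0000·(-3) + (-0.7071)·(-3) + (-0.7071)·3 = 0.0000; e_2·w_3 = 0.6325·(-2) + (-0.6325)·(-3) + 0.3162·(-3) + (-0.3162)·3 = -1.2649.
u_3 = w_3 + 0.0000·e_1 + 1.2649·e_2 = (-1.2000, -3.8000, -2.6000, 2.6000).
‖u_3‖ = 5.4222, so e_3 = (-0.2213, -0.7008, -0.4795, 0.4795).
Qᵀb = (-2.1213, 0.9487, 0.7746).
Back-substitute: x_3 = 0.7746/5.4222 = 0.1429.
x_2 = (0.9487 + 1.2649·0.1429)/1.5811 = 0.7143.
x_1 = (-2.1213 + 3.5355·0.7143 + 0.0000·0.1429)/5.6569 = 0.0714.

x = (0.0714, 0.7143, 0.1429)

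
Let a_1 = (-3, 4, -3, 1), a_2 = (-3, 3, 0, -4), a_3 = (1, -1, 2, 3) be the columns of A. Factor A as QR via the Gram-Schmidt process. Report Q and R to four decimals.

Q = [[-0.5071, -0.3041, -0.2767], [0.6761, 0.2084, 0.2928], [-0.5071, 0.2872, 0.8095], [0.1690, -0.8841, 0.4271]], R = [[5.9161, 2.8735, -1.6903], [0.0000, 5.0737, -2.5904], [0.0000, 0.0000, 2.3308]]

a_1 = (-3, 4, -3, 1); ‖a_1‖ = 5.9161, so e_1 = (-0.5071, 0.6761, -0.5071, 0.1690).
e_1·a_2 = (-0.5071)·(-3) + 0.6761·3 + (-0.5071)·0 + 0.1690·(-4) = 2.8735.
u_2 = a_2 − 2.8735·e_1 = (-1.5429, 1.0571, 1.4571, -4.4857).
‖u_2‖ = 5.0737, so e_2 = (-0.3041, 0.2084, 0.2872, -0.8841).
e_1·a_3 = (-0.5071)·1 + 0.6761·(-1) + (-0.5071)·2 + 0.1690·3 = -1.6903; e_2·a_3 = (-0.3041)·1 + 0.2084·(-1) + 0.2872·2 + (-0.8841)·3 = -2.5904.
u_3 = a_3 + 1.6903·e_1 + 2.5904·e_2 = (-0.6448, 0.6826, 1.8868, 0.9956).
‖u_3‖ = 2.3308, so e_3 = (-0.2767, 0.2928, 0.8095, 0.4271).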